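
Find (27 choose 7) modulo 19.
8

Using Lucas' theorem:
Write n=27 and k=7 in base 19:
n in base 19: [1, 8]
k in base 19: [0, 7]
C(27,7) mod 19 = ∏ C(n_i, k_i) mod 19
Digit binomials (mod 19): C(1,0) = 1; C(8,7) = 8
Product: 1 × 8 = 8 ≡ 8 (mod 19)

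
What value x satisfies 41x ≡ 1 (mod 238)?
209

gcd(41, 238) = 1, so the inverse exists.
Extended Euclidean algorithm on (238, 41):
238 = 5 × 41 + 33  ⟹  33 = (1)·238 + (-5)·41
41 = 1 × 33 + 8  ⟹  8 = (-1)·238 + (6)·41
33 = 4 × 8 + 1  ⟹  1 = (5)·238 + (-29)·41
So (-29)·41 ≡ 1 (mod 238), i.e. 41^(-1) ≡ -29 ≡ 209 (mod 238).
Check: 41 × 209 = 8569 ≡ 1 (mod 238)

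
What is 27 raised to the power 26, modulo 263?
218

Repeated squaring. Binary of 26 = 11010.
27^1 ≡ 27 (mod 263); 27^2 ≡ 203 (mod 263); 27^4 ≡ 181 (mod 263); 27^8 ≡ 149 (mod 263); 27^16 ≡ 109 (mod 263)
27^26 = 27^2 × 27^8 × 27^16 ≡ 218 (mod 263)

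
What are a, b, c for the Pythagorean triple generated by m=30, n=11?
(779, 660, 1021)

Euclid's formula: a = m² - n², b = 2mn, c = m² + n²
m = 30, n = 11
a = 30² - 11² = 900 - 121 = 779
b = 2 × 30 × 11 = 660
c = 30² + 11² = 900 + 121 = 1021
Verification: 779² + 660² = 606841 + 435600 = 1042441 = 1021² ✓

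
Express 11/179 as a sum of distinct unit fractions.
1/17 + 1/381 + 1/231877 + 1/134417125946 + 1/36135927495031235663886

Greedy algorithm:
11/179: ceiling(179/11) = 17, use 1/17
8/3043: ceiling(3043/8) = 381, use 1/381
5/1159383: ceiling(1159383/5) = 231877, use 1/231877
2/268834251891: ceiling(268834251891/2) = 134417125946, use 1/134417125946
1/36135927495031235663886: ceiling(36135927495031235663886/1) = 36135927495031235663886, use 1/36135927495031235663886
Result: 11/179 = 1/17 + 1/381 + 1/231877 + 1/134417125946 + 1/36135927495031235663886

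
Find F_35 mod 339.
224

Matrix identity: Q^n = [[F_(n+1), F_n], [F_n, F_(n-1)]] with Q = [[1,1],[1,0]].
n = 35 = 100011₂. Square-and-multiply, entries mod 339:
Q^1 = [[1,1],[1,0]]
Q^2 = (Q^1)² = [[2,1],[1,1]]
Q^4 = (Q^2)² = [[5,3],[3,2]]
Q^8 = (Q^4)² = [[34,21],[21,13]]
Q^17 = (Q^8)²·Q = [[211,241],[241,309]]
Q^35 = (Q^17)²·Q = [[114,224],[224,229]]
F_35 mod 339 = Q^35[0][1] = 224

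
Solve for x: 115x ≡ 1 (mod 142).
21

gcd(115, 142) = 1, so the inverse exists.
Extended Euclidean algorithm on (142, 115):
142 = 1 × 115 + 27  ⟹  27 = (1)·142 + (-1)·115
115 = 4 × 27 + 7  ⟹  7 = (-4)·142 + (5)·115
27 = 3 × 7 + 6  ⟹  6 = (13)·142 + (-16)·115
7 = 1 × 6 + 1  ⟹  1 = (-17)·142 + (21)·115
So (21)·115 ≡ 1 (mod 142), i.e. 115^(-1) ≡ 21 (mod 142).
Check: 115 × 21 = 2415 ≡ 1 (mod 142)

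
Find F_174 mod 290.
182

Matrix identity: Q^n = [[F_(n+1), F_n], [F_n, F_(n-1)]] with Q = [[1,1],[1,0]].
n = 174 = 10101110₂. Square-and-multiply, entries mod 290:
Q^1 = [[1,1],[1,0]]
Q^2 = (Q^1)² = [[2,1],[1,1]]
Q^5 = (Q^2)²·Q = [[8,5],[5,3]]
Q^10 = (Q^5)² = [[89,55],[55,34]]
Q^21 = (Q^10)²·Q = [[21,216],[216,95]]
Q^43 = (Q^21)²·Q = [[233,117],[117,116]]
Q^87 = (Q^43)²·Q = [[61,118],[118,233]]
Q^174 = (Q^87)² = [[245,182],[182,63]]
F_174 mod 290 = Q^174[0][1] = 182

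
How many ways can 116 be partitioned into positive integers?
1188908248

p(n) counts ways to write n as a sum of positive integers (order ignored).
Euler's pentagonal recurrence: p(k) = p(k-1) + p(k-2) - p(k-5) - p(k-7) + p(k-12) + p(k-15) - ... (offsets j(3j∓1)/2, signs ++--, p(0)=1, p(<0)=0).
DP table for k = 0..115: p(0)=1, p(1)=1, p(2)=2, p(3)=3, p(4)=5, p(5)=7, p(6)=11, p(7)=15, p(8)=22, p(9)=30, p(10)=42, p(11)=56, p(12)=77, p(13)=101, p(14)=135, p(15)=176, p(16)=231, p(17)=297, p(18)=385, p(19)=490, p(20)=627, p(21)=792, p(22)=1002, p(23)=1255, p(24)=1575, p(25)=1958, p(26)=2436, p(27)=3010, p(28)=3718, p(29)=4565, p(30)=5604, p(31)=6842, p(32)=8349, p(33)=10143, p(34)=12310, p(35)=14883, p(36)=17977, p(37)=21637, p(38)=26015, p(39)=31185, p(40)=37338, p(41)=44583, p(42)=53174, p(43)=63261, p(44)=75175, p(45)=89134, p(46)=105558, p(47)=124754, p(48)=147273, p(49)=173525, p(50)=204226, p(51)=239943, p(52)=281589, p(53)=329931, p(54)=386155, p(55)=451276, p(56)=526823, p(57)=614154, p(58)=715220, p(59)=831820, p(60)=966467, p(61)=1121505, p(62)=1300156, p(63)=1505499, p(64)=1741630, p(65)=2012558, p(66)=2323520, p(67)=2679689, p(68)=3087735, p(69)=3554345, p(70)=4087968, p(71)=4697205, p(72)=5392783, p(73)=6185689, p(74)=7089500, p(75)=8118264, p(76)=9289091, p(77)=10619863, p(78)=12132164, p(79)=13848650, p(80)=15796476, p(81)=18004327, p(82)=20506255, p(83)=23338469, p(84)=26543660, p(85)=30167357, p(86)=34262962, p(87)=38887673, p(88)=44108109, p(89)=49995925, p(90)=56634173, p(91)=64112359, p(92)=72533807, p(93)=82010177, p(94)=92669720, p(95)=104651419, p(96)=118114304, p(97)=133230930, p(98)=150198136, p(99)=169229875, p(100)=190569292, p(101)=214481126, p(102)=241265379, p(103)=271248950, p(104)=304801365, p(105)=342325709, p(106)=384276336, p(107)=431149389, p(108)=483502844, p(109)=541946240, p(110)=607163746, p(111)=679903203, p(112)=761002156, p(113)=851376628, p(114)=952050665, p(115)=1064144451.
Final step: p(116) = p(115) + p(114) - p(111) - p(109) + p(104) + p(101) - p(94) - p(90) + p(81) + p(76) - p(65) - p(59) + p(46) + p(39) - p(24) - p(16)
= 1064144451 + 952050665 - 679903203 - 541946240 + 304801365 + 214481126 - 92669720 - 56634173 + 18004327 + 9289091 - 2012558 - 831820 + 105558 + 31185 - 1575 - 231
= 1188908248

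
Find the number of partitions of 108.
483502844

p(n) counts ways to write n as a sum of positive integers (order ignored).
Euler's pentagonal recurrence: p(k) = p(k-1) + p(k-2) - p(k-5) - p(k-7) + p(k-12) + p(k-15) - ... (offsets j(3j∓1)/2, signs ++--, p(0)=1, p(<0)=0).
DP table for k = 0..107: p(0)=1, p(1)=1, p(2)=2, p(3)=3, p(4)=5, p(5)=7, p(6)=11, p(7)=15, p(8)=22, p(9)=30, p(10)=42, p(11)=56, p(12)=77, p(13)=101, p(14)=135, p(15)=176, p(16)=231, p(17)=297, p(18)=385, p(19)=490, p(20)=627, p(21)=792, p(22)=1002, p(23)=1255, p(24)=1575, p(25)=1958, p(26)=2436, p(27)=3010, p(28)=3718, p(29)=4565, p(30)=5604, p(31)=6842, p(32)=8349, p(33)=10143, p(34)=12310, p(35)=14883, p(36)=17977, p(37)=21637, p(38)=26015, p(39)=31185, p(40)=37338, p(41)=44583, p(42)=53174, p(43)=63261, p(44)=75175, p(45)=89134, p(46)=105558, p(47)=124754, p(48)=147273, p(49)=173525, p(50)=204226, p(51)=239943, p(52)=281589, p(53)=329931, p(54)=386155, p(55)=451276, p(56)=526823, p(57)=614154, p(58)=715220, p(59)=831820, p(60)=966467, p(61)=1121505, p(62)=1300156, p(63)=1505499, p(64)=1741630, p(65)=2012558, p(66)=2323520, p(67)=2679689, p(68)=3087735, p(69)=3554345, p(70)=4087968, p(71)=4697205, p(72)=5392783, p(73)=6185689, p(74)=7089500, p(75)=8118264, p(76)=9289091, p(77)=10619863, p(78)=12132164, p(79)=13848650, p(80)=15796476, p(81)=18004327, p(82)=20506255, p(83)=23338469, p(84)=26543660, p(85)=30167357, p(86)=34262962, p(87)=38887673, p(88)=44108109, p(89)=49995925, p(90)=56634173, p(91)=64112359, p(92)=72533807, p(93)=82010177, p(94)=92669720, p(95)=104651419, p(96)=118114304, p(97)=133230930, p(98)=150198136, p(99)=169229875, p(100)=190569292, p(101)=214481126, p(102)=241265379, p(103)=271248950, p(104)=304801365, p(105)=342325709, p(106)=384276336, p(107)=431149389.
Final step: p(108) = p(107) + p(106) - p(103) - p(101) + p(96) + p(93) - p(86) - p(82) + p(73) + p(68) - p(57) - p(51) + p(38) + p(31) - p(16) - p(8)
= 431149389 + 384276336 - 271248950 - 214481126 + 118114304 + 82010177 - 34262962 - 20506255 + 6185689 + 3087735 - 614154 - 239943 + 26015 + 6842 - 231 - 22
= 483502844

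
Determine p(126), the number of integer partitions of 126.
3519222692

p(n) counts ways to write n as a sum of positive integers (order ignored).
Euler's pentagonal recurrence: p(k) = p(k-1) + p(k-2) - p(k-5) - p(k-7) + p(k-12) + p(k-15) - ... (offsets j(3j∓1)/2, signs ++--, p(0)=1, p(<0)=0).
DP table for k = 0..125: p(0)=1, p(1)=1, p(2)=2, p(3)=3, p(4)=5, p(5)=7, p(6)=11, p(7)=15, p(8)=22, p(9)=30, p(10)=42, p(11)=56, p(12)=77, p(13)=101, p(14)=135, p(15)=176, p(16)=231, p(17)=297, p(18)=385, p(19)=490, p(20)=627, p(21)=792, p(22)=1002, p(23)=1255, p(24)=1575, p(25)=1958, p(26)=2436, p(27)=3010, p(28)=3718, p(29)=4565, p(30)=5604, p(31)=6842, p(32)=8349, p(33)=10143, p(34)=12310, p(35)=14883, p(36)=17977, p(37)=21637, p(38)=26015, p(39)=31185, p(40)=37338, p(41)=44583, p(42)=53174, p(43)=63261, p(44)=75175, p(45)=89134, p(46)=105558, p(47)=124754, p(48)=147273, p(49)=173525, p(50)=204226, p(51)=239943, p(52)=281589, p(53)=329931, p(54)=386155, p(55)=451276, p(56)=526823, p(57)=614154, p(58)=715220, p(59)=831820, p(60)=966467, p(61)=1121505, p(62)=1300156, p(63)=1505499, p(64)=1741630, p(65)=2012558, p(66)=2323520, p(67)=2679689, p(68)=3087735, p(69)=3554345, p(70)=4087968, p(71)=4697205, p(72)=5392783, p(73)=6185689, p(74)=7089500, p(75)=8118264, p(76)=9289091, p(77)=10619863, p(78)=12132164, p(79)=13848650, p(80)=15796476, p(81)=18004327, p(82)=20506255, p(83)=23338469, p(84)=26543660, p(85)=30167357, p(86)=34262962, p(87)=38887673, p(88)=44108109, p(89)=49995925, p(90)=56634173, p(91)=64112359, p(92)=72533807, p(93)=82010177, p(94)=92669720, p(95)=104651419, p(96)=118114304, p(97)=133230930, p(98)=150198136, p(99)=169229875, p(100)=190569292, p(101)=214481126, p(102)=241265379, p(103)=271248950, p(104)=304801365, p(105)=342325709, p(106)=384276336, p(107)=431149389, p(108)=483502844, p(109)=541946240, p(110)=607163746, p(111)=679903203, p(112)=761002156, p(113)=851376628, p(114)=952050665, p(115)=1064144451, p(116)=1188908248, p(117)=1327710076, p(118)=1482074143, p(119)=1653668665, p(120)=1844349560, p(121)=2056148051, p(122)=2291320912, p(123)=2552338241, p(124)=2841940500, p(125)=3163127352.
Final step: p(126) = p(125) + p(124) - p(121) - p(119) + p(114) + p(111) - p(104) - p(100) + p(91) + p(86) - p(75) - p(69) + p(56) + p(49) - p(34) - p(26) + p(9) + p(0)
= 3163127352 + 2841940500 - 2056148051 - 1653668665 + 952050665 + 679903203 - 304801365 - 190569292 + 64112359 + 34262962 - 8118264 - 3554345 + 526823 + 173525 - 12310 - 2436 + 30 + 1
= 3519222692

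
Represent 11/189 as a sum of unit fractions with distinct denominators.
1/18 + 1/378

Greedy algorithm:
11/189: ceiling(189/11) = 18, use 1/18
1/378: ceiling(378/1) = 378, use 1/378
Result: 11/189 = 1/18 + 1/378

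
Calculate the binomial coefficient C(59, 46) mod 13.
4

Using Lucas' theorem:
Write n=59 and k=46 in base 13:
n in base 13: [4, 7]
k in base 13: [3, 7]
C(59,46) mod 13 = ∏ C(n_i, k_i) mod 13
Digit binomials (mod 13): C(4,3) = 4; C(7,7) = 1
Product: 4 × 1 = 4 ≡ 4 (mod 13)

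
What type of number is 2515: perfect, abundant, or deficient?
deficient

Proper divisors of 2515: sum = 1 + 5 + 503 = 509
Since 509 < 2515, 2515 is deficient.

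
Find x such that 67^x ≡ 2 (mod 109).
87

Baby-step giant-step with step n = ⌈√109⌉ = 11.
Baby steps 67^j mod 109 (j:value) for j=0..10: 0:1, 1:67, 2:20, 3:32, 4:73, 5:95, 6:43, 7:47, 8:97, 9:68, 10:87.
Giant-step multiplier: 67^(-11) ≡ 67^(108-11) = 67^97 ≡ 65 (mod 109).
Giant steps γ_i = 2·65^i mod 109: γ_0=2, γ_1=21, γ_2=57, γ_3=108, γ_4=44, γ_5=26, γ_6=55, γ_7=87 (in table at j=10).
x = i·n + j = 7·11 + 10 = 87.
Check: 67^87 ≡ 2 (mod 109).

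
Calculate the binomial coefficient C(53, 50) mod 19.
18

Using Lucas' theorem:
Write n=53 and k=50 in base 19:
n in base 19: [2, 15]
k in base 19: [2, 12]
C(53,50) mod 19 = ∏ C(n_i, k_i) mod 19
Digit binomials (mod 19): C(2,2) = 1; C(15,12) = 455 ≡ 18
Product: 1 × 18 = 18 ≡ 18 (mod 19)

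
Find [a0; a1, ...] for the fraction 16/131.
[0; 8, 5, 3]

Euclidean algorithm steps:
16 = 0 × 131 + 16
131 = 8 × 16 + 3
16 = 5 × 3 + 1
3 = 3 × 1 + 0
Continued fraction: [0; 8, 5, 3]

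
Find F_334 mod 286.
25

Matrix identity: Q^n = [[F_(n+1), F_n], [F_n, F_(n-1)]] with Q = [[1,1],[1,0]].
n = 334 = 101001110₂. Square-and-multiply, entries mod 286:
Q^1 = [[1,1],[1,0]]
Q^2 = (Q^1)² = [[2,1],[1,1]]
Q^5 = (Q^2)²·Q = [[8,5],[5,3]]
Q^10 = (Q^5)² = [[89,55],[55,34]]
Q^20 = (Q^10)² = [[78,187],[187,177]]
Q^41 = (Q^20)²·Q = [[78,155],[155,209]]
Q^83 = (Q^41)²·Q = [[234,79],[79,155]]
Q^167 = (Q^83)²·Q = [[208,79],[79,129]]
Q^334 = (Q^167)² = [[27,25],[25,2]]
F_334 mod 286 = Q^334[0][1] = 25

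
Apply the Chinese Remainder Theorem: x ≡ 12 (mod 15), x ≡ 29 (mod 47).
687

Using Chinese Remainder Theorem:
M = 15 × 47 = 705
M1 = 47, M2 = 15
y1 = 47^(-1) mod 15 = 8
y2 = 15^(-1) mod 47 = 22
x = (12×47×8 + 29×15×22) mod 705 = 687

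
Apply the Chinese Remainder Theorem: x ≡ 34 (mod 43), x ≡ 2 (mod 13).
249

Using Chinese Remainder Theorem:
M = 43 × 13 = 559
M1 = 13, M2 = 43
y1 = 13^(-1) mod 43 = 10
y2 = 43^(-1) mod 13 = 10
x = (34×13×10 + 2×43×10) mod 559 = 249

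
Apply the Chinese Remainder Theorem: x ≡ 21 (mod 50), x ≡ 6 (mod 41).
621

Using Chinese Remainder Theorem:
M = 50 × 41 = 2050
M1 = 41, M2 = 50
y1 = 41^(-1) mod 50 = 11
y2 = 50^(-1) mod 41 = 32
x = (21×41×11 + 6×50×32) mod 2050 = 621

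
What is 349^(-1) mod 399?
391

gcd(349, 399) = 1, so the inverse exists.
Extended Euclidean algorithm on (399, 349):
399 = 1 × 349 + 50  ⟹  50 = (1)·399 + (-1)·349
349 = 6 × 50 + 49  ⟹  49 = (-6)·399 + (7)·349
50 = 1 × 49 + 1  ⟹  1 = (7)·399 + (-8)·349
So (-8)·349 ≡ 1 (mod 399), i.e. 349^(-1) ≡ -8 ≡ 391 (mod 399).
Check: 349 × 391 = 136459 ≡ 1 (mod 399)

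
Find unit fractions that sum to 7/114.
1/17 + 1/388 + 1/375972

Greedy algorithm:
7/114: ceiling(114/7) = 17, use 1/17
5/1938: ceiling(1938/5) = 388, use 1/388
1/375972: ceiling(375972/1) = 375972, use 1/375972
Result: 7/114 = 1/17 + 1/388 + 1/375972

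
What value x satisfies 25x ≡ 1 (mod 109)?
48

gcd(25, 109) = 1, so the inverse exists.
Extended Euclidean algorithm on (109, 25):
109 = 4 × 25 + 9  ⟹  9 = (1)·109 + (-4)·25
25 = 2 × 9 + 7  ⟹  7 = (-2)·109 + (9)·25
9 = 1 × 7 + 2  ⟹  2 = (3)·109 + (-13)·25
7 = 3 × 2 + 1  ⟹  1 = (-11)·109 + (48)·25
So (48)·25 ≡ 1 (mod 109), i.e. 25^(-1) ≡ 48 (mod 109).
Check: 25 × 48 = 1200 ≡ 1 (mod 109)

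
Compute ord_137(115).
17

137 is prime, so ord(115) divides φ(137) = 136.
Divisors of 136: 1, 2, 4, 8, 17, 34, 68, 136.
Repeated squaring: 115^1 ≡ 115, 115^2 ≡ 73, 115^4 ≡ 123, 115^8 ≡ 59, 115^16 ≡ 56, 115^32 ≡ 122, 115^64 ≡ 88, 115^128 ≡ 72 (mod 137).
Test 115^d mod 137 for each divisor d in increasing order:
115^1 ≡ 115
115^2 ≡ 73
115^4 ≡ 123
115^8 ≡ 59
115^17 = 115^16·115^1 ≡ 1  ← first divisor giving 1
The order is 17.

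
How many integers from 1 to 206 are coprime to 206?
102

206 = 2 × 103
φ(n) = n × ∏(1 - 1/p) for each prime p dividing n
φ(206) = 206 × (1 - 1/2) × (1 - 1/103) = 102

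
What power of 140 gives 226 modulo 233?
102

Baby-step giant-step with step n = ⌈√233⌉ = 16.
Baby steps 140^j mod 233 (j:value) for j=0..15: 0:1, 1:140, 2:28, 3:192, 4:85, 5:17, 6:50, 7:10, 8:2, 9:47, 10:56, 11:151, 12:170, 13:34, 14:100, 15:20.
Giant-step multiplier: 140^(-16) ≡ 140^(232-16) = 140^216 ≡ 175 (mod 233).
Giant steps γ_i = 226·175^i mod 233: γ_0=226, γ_1=173, γ_2=218, γ_3=171, γ_4=101, γ_5=200, γ_6=50 (in table at j=6).
x = i·n + j = 6·16 + 6 = 102.
Check: 140^102 ≡ 226 (mod 233).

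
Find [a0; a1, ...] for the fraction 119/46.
[2; 1, 1, 2, 2, 1, 2]

Euclidean algorithm steps:
119 = 2 × 46 + 27
46 = 1 × 27 + 19
27 = 1 × 19 + 8
19 = 2 × 8 + 3
8 = 2 × 3 + 2
3 = 1 × 2 + 1
2 = 2 × 1 + 0
Continued fraction: [2; 1, 1, 2, 2, 1, 2]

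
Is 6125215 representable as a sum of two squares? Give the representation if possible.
Not possible

Factorization: 6125215 = 5 × 107^3
By Fermat: n is sum of two squares iff every prime p ≡ 3 (mod 4) appears to even power.
Prime(s) ≡ 3 (mod 4) with odd exponent: [(107, 3)]
Therefore 6125215 cannot be expressed as a² + b².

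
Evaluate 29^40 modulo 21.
1

Repeated squaring. Binary of 40 = 101000.
29^1 ≡ 8 (mod 21); 29^2 ≡ 1 (mod 21); 29^4 ≡ 1 (mod 21); 29^8 ≡ 1 (mod 21); 29^16 ≡ 1 (mod 21); 29^32 ≡ 1 (mod 21)
29^40 = 29^8 × 29^32 ≡ 1 (mod 21)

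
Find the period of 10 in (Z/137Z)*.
8

137 is prime, so ord(10) divides φ(137) = 136.
Divisors of 136: 1, 2, 4, 8, 17, 34, 68, 136.
Repeated squaring: 10^1 ≡ 10, 10^2 ≡ 100, 10^4 ≡ 136, 10^8 ≡ 1, 10^16 ≡ 1, 10^32 ≡ 1, 10^64 ≡ 1, 10^128 ≡ 1 (mod 137).
Test 10^d mod 137 for each divisor d in increasing order:
10^1 ≡ 10
10^2 ≡ 100
10^4 ≡ 136
10^8 ≡ 1  ← first divisor giving 1
The order is 8.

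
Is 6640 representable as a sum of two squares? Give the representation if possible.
Not possible

Factorization: 6640 = 2^4 × 5 × 83
By Fermat: n is sum of two squares iff every prime p ≡ 3 (mod 4) appears to even power.
Prime(s) ≡ 3 (mod 4) with odd exponent: [(83, 1)]
Therefore 6640 cannot be expressed as a² + b².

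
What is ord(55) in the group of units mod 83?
82

83 is prime, so ord(55) divides φ(83) = 82.
Divisors of 82: 1, 2, 41, 82.
Repeated squaring: 55^1 ≡ 55, 55^2 ≡ 37, 55^4 ≡ 41, 55^8 ≡ 21, 55^16 ≡ 26, 55^32 ≡ 12, 55^64 ≡ 61 (mod 83).
Test 55^d mod 83 for each divisor d in increasing order:
55^1 ≡ 55
55^2 ≡ 37
55^41 = 55^32·55^8·55^1 ≡ 82
55^82 = 55^64·55^16·55^2 ≡ 1  ← first divisor giving 1
The order is 82.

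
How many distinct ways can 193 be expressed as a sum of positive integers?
2168627105469

p(n) counts ways to write n as a sum of positive integers (order ignored).
Euler's pentagonal recurrence: p(k) = p(k-1) + p(k-2) - p(k-5) - p(k-7) + p(k-12) + p(k-15) - ... (offsets j(3j∓1)/2, signs ++--, p(0)=1, p(<0)=0).
DP table for k = 0..192: p(0)=1, p(1)=1, p(2)=2, p(3)=3, p(4)=5, p(5)=7, p(6)=11, p(7)=15, p(8)=22, p(9)=30, p(10)=42, p(11)=56, p(12)=77, p(13)=101, p(14)=135, p(15)=176, p(16)=231, p(17)=297, p(18)=385, p(19)=490, p(20)=627, p(21)=792, p(22)=1002, p(23)=1255, p(24)=1575, p(25)=1958, p(26)=2436, p(27)=3010, p(28)=3718, p(29)=4565, p(30)=5604, p(31)=6842, p(32)=8349, p(33)=10143, p(34)=12310, p(35)=14883, p(36)=17977, p(37)=21637, p(38)=26015, p(39)=31185, p(40)=37338, p(41)=44583, p(42)=53174, p(43)=63261, p(44)=75175, p(45)=89134, p(46)=105558, p(47)=124754, p(48)=147273, p(49)=173525, p(50)=204226, p(51)=239943, p(52)=281589, p(53)=329931, p(54)=386155, p(55)=451276, p(56)=526823, p(57)=614154, p(58)=715220, p(59)=831820, p(60)=966467, p(61)=1121505, p(62)=1300156, p(63)=1505499, p(64)=1741630, p(65)=2012558, p(66)=2323520, p(67)=2679689, p(68)=3087735, p(69)=3554345, p(70)=4087968, p(71)=4697205, p(72)=5392783, p(73)=6185689, p(74)=7089500, p(75)=8118264, p(76)=9289091, p(77)=10619863, p(78)=12132164, p(79)=13848650, p(80)=15796476, p(81)=18004327, p(82)=20506255, p(83)=23338469, p(84)=26543660, p(85)=30167357, p(86)=34262962, p(87)=38887673, p(88)=44108109, p(89)=49995925, p(90)=56634173, p(91)=64112359, p(92)=72533807, p(93)=82010177, p(94)=92669720, p(95)=104651419, p(96)=118114304, p(97)=133230930, p(98)=150198136, p(99)=169229875, p(100)=190569292, p(101)=214481126, p(102)=241265379, p(103)=271248950, p(104)=304801365, p(105)=342325709, p(106)=384276336, p(107)=431149389, p(108)=483502844, p(109)=541946240, p(110)=607163746, p(111)=679903203, p(112)=761002156, p(113)=851376628, p(114)=952050665, p(115)=1064144451, p(116)=1188908248, p(117)=1327710076, p(118)=1482074143, p(119)=1653668665, p(120)=1844349560, p(121)=2056148051, p(122)=2291320912, p(123)=2552338241, p(124)=2841940500, p(125)=3163127352, p(126)=3519222692, p(127)=3913864295, p(128)=4351078600, p(129)=4835271870, p(130)=5371315400, p(131)=5964539504, p(132)=6620830889, p(133)=7346629512, p(134)=8149040695, p(135)=9035836076, p(136)=10015581680, p(137)=11097645016, p(138)=12292341831, p(139)=13610949895, p(140)=15065878135, p(141)=16670689208, p(142)=18440293320, p(143)=20390982757, p(144)=22540654445, p(145)=24908858009, p(146)=27517052599, p(147)=30388671978, p(148)=33549419497, p(149)=37027355200, p(150)=40853235313, p(151)=45060624582, p(152)=49686288421, p(153)=54770336324, p(154)=60356673280, p(155)=66493182097, p(156)=73232243759, p(157)=80630964769, p(158)=88751778802, p(159)=97662728555, p(160)=107438159466, p(161)=118159068427, p(162)=129913904637, p(163)=142798995930, p(164)=156919475295, p(165)=172389800255, p(166)=189334822579, p(167)=207890420102, p(168)=228204732751, p(169)=250438925115, p(170)=274768617130, p(171)=301384802048, p(172)=330495499613, p(173)=362326859895, p(174)=397125074750, p(175)=435157697830, p(176)=476715857290, p(177)=522115831195, p(178)=571701605655, p(179)=625846753120, p(180)=684957390936, p(181)=749474411781, p(182)=819876908323, p(183)=896684817527, p(184)=980462880430, p(185)=1071823774337, p(186)=1171432692373, p(187)=1280011042268, p(188)=1398341745571, p(189)=1527273599625, p(190)=1667727404093, p(191)=1820701100652, p(192)=1987276856363.
Final step: p(193) = p(192) + p(191) - p(188) - p(186) + p(181) + p(178) - p(171) - p(167) + p(158) + p(153) - p(142) - p(136) + p(123) + p(116) - p(101) - p(93) + p(76) + p(67) - p(48) - p(38) + p(17) + p(6)
= 1987276856363 + 1820701100652 - 1398341745571 - 1171432692373 + 749474411781 + 571701605655 - 301384802048 - 207890420102 + 88751778802 + 54770336324 - 18440293320 - 10015581680 + 2552338241 + 1188908248 - 214481126 - 82010177 + 9289091 + 2679689 - 147273 - 26015 + 297 + 11
= 2168627105469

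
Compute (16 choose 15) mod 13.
3

Using Lucas' theorem:
Write n=16 and k=15 in base 13:
n in base 13: [1, 3]
k in base 13: [1, 2]
C(16,15) mod 13 = ∏ C(n_i, k_i) mod 13
Digit binomials (mod 13): C(1,1) = 1; C(3,2) = 3
Product: 1 × 3 = 3 ≡ 3 (mod 13)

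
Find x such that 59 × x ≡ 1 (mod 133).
124

gcd(59, 133) = 1, so the inverse exists.
Extended Euclidean algorithm on (133, 59):
133 = 2 × 59 + 15  ⟹  15 = (1)·133 + (-2)·59
59 = 3 × 15 + 14  ⟹  14 = (-3)·133 + (7)·59
15 = 1 × 14 + 1  ⟹  1 = (4)·133 + (-9)·59
So (-9)·59 ≡ 1 (mod 133), i.e. 59^(-1) ≡ -9 ≡ 124 (mod 133).
Check: 59 × 124 = 7316 ≡ 1 (mod 133)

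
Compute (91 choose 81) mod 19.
1

Using Lucas' theorem:
Write n=91 and k=81 in base 19:
n in base 19: [4, 15]
k in base 19: [4, 5]
C(91,81) mod 19 = ∏ C(n_i, k_i) mod 19
Digit binomials (mod 19): C(4,4) = 1; C(15,5) = 3003 ≡ 1
Product: 1 × 1 = 1 ≡ 1 (mod 19)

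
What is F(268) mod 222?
147

Matrix identity: Q^n = [[F_(n+1), F_n], [F_n, F_(n-1)]] with Q = [[1,1],[1,0]].
n = 268 = 100001100₂. Square-and-multiply, entries mod 222:
Q^1 = [[1,1],[1,0]]
Q^2 = (Q^1)² = [[2,1],[1,1]]
Q^4 = (Q^2)² = [[5,3],[3,2]]
Q^8 = (Q^4)² = [[34,21],[21,13]]
Q^16 = (Q^8)² = [[43,99],[99,166]]
Q^33 = (Q^16)²·Q = [[151,106],[106,45]]
Q^67 = (Q^33)²·Q = [[201,71],[71,130]]
Q^134 = (Q^67)² = [[154,191],[191,185]]
Q^268 = (Q^134)² = [[35,147],[147,110]]
F_268 mod 222 = Q^268[0][1] = 147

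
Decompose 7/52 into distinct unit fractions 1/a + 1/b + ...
1/8 + 1/104

Greedy algorithm:
7/52: ceiling(52/7) = 8, use 1/8
1/104: ceiling(104/1) = 104, use 1/104
Result: 7/52 = 1/8 + 1/104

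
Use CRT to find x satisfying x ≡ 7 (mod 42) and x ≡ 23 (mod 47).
1057

Using Chinese Remainder Theorem:
M = 42 × 47 = 1974
M1 = 47, M2 = 42
y1 = 47^(-1) mod 42 = 17
y2 = 42^(-1) mod 47 = 28
x = (7×47×17 + 23×42×28) mod 1974 = 1057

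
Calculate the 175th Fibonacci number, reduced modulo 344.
173

Matrix identity: Q^n = [[F_(n+1), F_n], [F_n, F_(n-1)]] with Q = [[1,1],[1,0]].
n = 175 = 10101111₂. Square-and-multiply, entries mod 344:
Q^1 = [[1,1],[1,0]]
Q^2 = (Q^1)² = [[2,1],[1,1]]
Q^5 = (Q^2)²·Q = [[8,5],[5,3]]
Q^10 = (Q^5)² = [[89,55],[55,34]]
Q^21 = (Q^10)²·Q = [[167,282],[282,229]]
Q^43 = (Q^21)²·Q = [[301,85],[85,216]]
Q^87 = (Q^43)²·Q = [[43,130],[130,257]]
Q^175 = (Q^87)²·Q = [[301,173],[173,128]]
F_175 mod 344 = Q^175[0][1] = 173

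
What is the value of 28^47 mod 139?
47

Repeated squaring. Binary of 47 = 101111.
28^1 ≡ 28 (mod 139); 28^2 ≡ 89 (mod 139); 28^4 ≡ 137 (mod 139); 28^8 ≡ 4 (mod 139); 28^16 ≡ 16 (mod 139); 28^32 ≡ 117 (mod 139)
28^47 = 28^1 × 28^2 × 28^4 × 28^8 × 28^32 ≡ 47 (mod 139)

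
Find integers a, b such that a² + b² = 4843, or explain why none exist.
Not possible

Factorization: 4843 = 29 × 167
By Fermat: n is sum of two squares iff every prime p ≡ 3 (mod 4) appears to even power.
Prime(s) ≡ 3 (mod 4) with odd exponent: [(167, 1)]
Therefore 4843 cannot be expressed as a² + b².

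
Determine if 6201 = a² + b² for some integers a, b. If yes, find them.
24² + 75² (a=24, b=75)

Factorization: 6201 = 3^2 × 13 × 53
By Fermat: n is sum of two squares iff every prime p ≡ 3 (mod 4) appears to even power.
All primes ≡ 3 (mod 4) appear to even power.
Search a = 0, 1, 2, … for 6201 - a² a perfect square: first hit at a = 24: 6201 - 576 = 5625 = 75².
6201 = 24² + 75² = 576 + 5625 ✓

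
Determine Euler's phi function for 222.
72

222 = 2 × 3 × 37
φ(n) = n × ∏(1 - 1/p) for each prime p dividing n
φ(222) = 222 × (1 - 1/2) × (1 - 1/3) × (1 - 1/37) = 72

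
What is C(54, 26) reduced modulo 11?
6

Using Lucas' theorem:
Write n=54 and k=26 in base 11:
n in base 11: [4, 10]
k in base 11: [2, 4]
C(54,26) mod 11 = ∏ C(n_i, k_i) mod 11
Digit binomials (mod 11): C(4,2) = 6; C(10,4) = 210 ≡ 1
Product: 6 × 1 = 6 ≡ 6 (mod 11)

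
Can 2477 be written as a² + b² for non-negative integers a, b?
19² + 46² (a=19, b=46)

Factorization: 2477 = 2477
By Fermat: n is sum of two squares iff every prime p ≡ 3 (mod 4) appears to even power.
All primes ≡ 3 (mod 4) appear to even power.
Search a = 0, 1, 2, … for 2477 - a² a perfect square: first hit at a = 19: 2477 - 361 = 2116 = 46².
2477 = 19² + 46² = 361 + 2116 ✓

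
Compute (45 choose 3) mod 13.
7

Using Lucas' theorem:
Write n=45 and k=3 in base 13:
n in base 13: [3, 6]
k in base 13: [0, 3]
C(45,3) mod 13 = ∏ C(n_i, k_i) mod 13
Digit binomials (mod 13): C(3,0) = 1; C(6,3) = 20 ≡ 7
Product: 1 × 7 = 7 ≡ 7 (mod 13)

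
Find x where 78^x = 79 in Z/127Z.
110

Baby-step giant-step with step n = ⌈√127⌉ = 12.
Baby steps 78^j mod 127 (j:value) for j=0..11: 0:1, 1:78, 2:115, 3:80, 4:17, 5:56, 6:50, 7:90, 8:35, 9:63, 10:88, 11:6.
Giant-step multiplier: 78^(-12) ≡ 78^(126-12) = 78^114 ≡ 73 (mod 127).
Giant steps γ_i = 79·73^i mod 127: γ_0=79, γ_1=52, γ_2=113, γ_3=121, γ_4=70, γ_5=30, γ_6=31, γ_7=104, γ_8=99, γ_9=115 (in table at j=2).
x = i·n + j = 9·12 + 2 = 110.
Check: 78^110 ≡ 79 (mod 127).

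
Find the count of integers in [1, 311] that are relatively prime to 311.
310

311 = 311
φ(n) = n × ∏(1 - 1/p) for each prime p dividing n
φ(311) = 311 × (1 - 1/311) = 310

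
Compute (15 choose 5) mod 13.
0

Using Lucas' theorem:
Write n=15 and k=5 in base 13:
n in base 13: [1, 2]
k in base 13: [0, 5]
C(15,5) mod 13 = ∏ C(n_i, k_i) mod 13
Digit binomials (mod 13): C(1,0) = 1; C(2,5) = 0 (k_i > n_i)
Product: 1 × 0 = 0 ≡ 0 (mod 13)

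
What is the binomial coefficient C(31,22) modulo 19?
11

Using Lucas' theorem:
Write n=31 and k=22 in base 19:
n in base 19: [1, 12]
k in base 19: [1, 3]
C(31,22) mod 19 = ∏ C(n_i, k_i) mod 19
Digit binomials (mod 19): C(1,1) = 1; C(12,3) = 220 ≡ 11
Product: 1 × 11 = 11 ≡ 11 (mod 19)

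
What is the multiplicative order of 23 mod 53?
4

53 is prime, so ord(23) divides φ(53) = 52.
Divisors of 52: 1, 2, 4, 13, 26, 52.
Repeated squaring: 23^1 ≡ 23, 23^2 ≡ 52, 23^4 ≡ 1, 23^8 ≡ 1, 23^16 ≡ 1, 23^32 ≡ 1 (mod 53).
Test 23^d mod 53 for each divisor d in increasing order:
23^1 ≡ 23
23^2 ≡ 52
23^4 ≡ 1  ← first divisor giving 1
The order is 4.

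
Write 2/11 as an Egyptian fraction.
1/6 + 1/66

Greedy algorithm:
2/11: ceiling(11/2) = 6, use 1/6
1/66: ceiling(66/1) = 66, use 1/66
Result: 2/11 = 1/6 + 1/66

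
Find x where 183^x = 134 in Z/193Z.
188

Baby-step giant-step with step n = ⌈√193⌉ = 14.
Baby steps 183^j mod 193 (j:value) for j=0..13: 0:1, 1:183, 2:100, 3:158, 4:157, 5:167, 6:67, 7:102, 8:138, 9:164, 10:97, 11:188, 12:50, 13:79.
Giant-step multiplier: 183^(-14) ≡ 183^(192-14) = 183^178 ≡ 75 (mod 193).
Giant steps γ_i = 134·75^i mod 193: γ_0=134, γ_1=14, γ_2=85, γ_3=6, γ_4=64, γ_5=168, γ_6=55, γ_7=72, γ_8=189, γ_9=86, γ_10=81, γ_11=92, γ_12=145, γ_13=67 (in table at j=6).
x = i·n + j = 13·14 + 6 = 188.
Check: 183^188 ≡ 134 (mod 193).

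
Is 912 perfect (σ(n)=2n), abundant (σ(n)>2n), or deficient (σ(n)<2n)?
abundant

Proper divisors of 912: sum = 1 + 2 + 3 + 4 + 6 + 8 + 12 + 16 + ... + 152 + 228 + 304 + 456 (19 divisors) = 1568
Since 1568 > 912, 912 is abundant.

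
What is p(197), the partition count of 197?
3068829878530

p(n) counts ways to write n as a sum of positive integers (order ignored).
Euler's pentagonal recurrence: p(k) = p(k-1) + p(k-2) - p(k-5) - p(k-7) + p(k-12) + p(k-15) - ... (offsets j(3j∓1)/2, signs ++--, p(0)=1, p(<0)=0).
DP table for k = 0..196: p(0)=1, p(1)=1, p(2)=2, p(3)=3, p(4)=5, p(5)=7, p(6)=11, p(7)=15, p(8)=22, p(9)=30, p(10)=42, p(11)=56, p(12)=77, p(13)=101, p(14)=135, p(15)=176, p(16)=231, p(17)=297, p(18)=385, p(19)=490, p(20)=627, p(21)=792, p(22)=1002, p(23)=1255, p(24)=1575, p(25)=1958, p(26)=2436, p(27)=3010, p(28)=3718, p(29)=4565, p(30)=5604, p(31)=6842, p(32)=8349, p(33)=10143, p(34)=12310, p(35)=14883, p(36)=17977, p(37)=21637, p(38)=26015, p(39)=31185, p(40)=37338, p(41)=44583, p(42)=53174, p(43)=63261, p(44)=75175, p(45)=89134, p(46)=105558, p(47)=124754, p(48)=147273, p(49)=173525, p(50)=204226, p(51)=239943, p(52)=281589, p(53)=329931, p(54)=386155, p(55)=451276, p(56)=526823, p(57)=614154, p(58)=715220, p(59)=831820, p(60)=966467, p(61)=1121505, p(62)=1300156, p(63)=1505499, p(64)=1741630, p(65)=2012558, p(66)=2323520, p(67)=2679689, p(68)=3087735, p(69)=3554345, p(70)=4087968, p(71)=4697205, p(72)=5392783, p(73)=6185689, p(74)=7089500, p(75)=8118264, p(76)=9289091, p(77)=10619863, p(78)=12132164, p(79)=13848650, p(80)=15796476, p(81)=18004327, p(82)=20506255, p(83)=23338469, p(84)=26543660, p(85)=30167357, p(86)=34262962, p(87)=38887673, p(88)=44108109, p(89)=49995925, p(90)=56634173, p(91)=64112359, p(92)=72533807, p(93)=82010177, p(94)=92669720, p(95)=104651419, p(96)=118114304, p(97)=133230930, p(98)=150198136, p(99)=169229875, p(100)=190569292, p(101)=214481126, p(102)=241265379, p(103)=271248950, p(104)=304801365, p(105)=342325709, p(106)=384276336, p(107)=431149389, p(108)=483502844, p(109)=541946240, p(110)=607163746, p(111)=679903203, p(112)=761002156, p(113)=851376628, p(114)=952050665, p(115)=1064144451, p(116)=1188908248, p(117)=1327710076, p(118)=1482074143, p(119)=1653668665, p(120)=1844349560, p(121)=2056148051, p(122)=2291320912, p(123)=2552338241, p(124)=2841940500, p(125)=3163127352, p(126)=3519222692, p(127)=3913864295, p(128)=4351078600, p(129)=4835271870, p(130)=5371315400, p(131)=5964539504, p(132)=6620830889, p(133)=7346629512, p(134)=8149040695, p(135)=9035836076, p(136)=10015581680, p(137)=11097645016, p(138)=12292341831, p(139)=13610949895, p(140)=15065878135, p(141)=16670689208, p(142)=18440293320, p(143)=20390982757, p(144)=22540654445, p(145)=24908858009, p(146)=27517052599, p(147)=30388671978, p(148)=33549419497, p(149)=37027355200, p(150)=40853235313, p(151)=45060624582, p(152)=49686288421, p(153)=54770336324, p(154)=60356673280, p(155)=66493182097, p(156)=73232243759, p(157)=80630964769, p(158)=88751778802, p(159)=97662728555, p(160)=107438159466, p(161)=118159068427, p(162)=129913904637, p(163)=142798995930, p(164)=156919475295, p(165)=172389800255, p(166)=189334822579, p(167)=207890420102, p(168)=228204732751, p(169)=250438925115, p(170)=274768617130, p(171)=301384802048, p(172)=330495499613, p(173)=362326859895, p(174)=397125074750, p(175)=435157697830, p(176)=476715857290, p(177)=522115831195, p(178)=571701605655, p(179)=625846753120, p(180)=684957390936, p(181)=749474411781, p(182)=819876908323, p(183)=896684817527, p(184)=980462880430, p(185)=1071823774337, p(186)=1171432692373, p(187)=1280011042268, p(188)=1398341745571, p(189)=1527273599625, p(190)=1667727404093, p(191)=1820701100652, p(192)=1987276856363, p(193)=2168627105469, p(194)=2366022741845, p(195)=2580840212973, p(196)=2814570987591.
Final step: p(197) = p(196) + p(195) - p(192) - p(190) + p(185) + p(182) - p(175) - p(171) + p(162) + p(157) - p(146) - p(140) + p(127) + p(120) - p(105) - p(97) + p(80) + p(71) - p(52) - p(42) + p(21) + p(10)
= 2814570987591 + 2580840212973 - 1987276856363 - 1667727404093 + 1071823774337 + 819876908323 - 435157697830 - 301384802048 + 129913904637 + 80630964769 - 27517052599 - 15065878135 + 3913864295 + 1844349560 - 342325709 - 133230930 + 15796476 + 4697205 - 281589 - 53174 + 792 + 42
= 3068829878530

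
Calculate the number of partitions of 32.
8349

p(n) counts ways to write n as a sum of positive integers (order ignored).
Euler's pentagonal recurrence: p(k) = p(k-1) + p(k-2) - p(k-5) - p(k-7) + p(k-12) + p(k-15) - ... (offsets j(3j∓1)/2, signs ++--, p(0)=1, p(<0)=0).
DP table for k = 0..31: p(0)=1, p(1)=1, p(2)=2, p(3)=3, p(4)=5, p(5)=7, p(6)=11, p(7)=15, p(8)=22, p(9)=30, p(10)=42, p(11)=56, p(12)=77, p(13)=101, p(14)=135, p(15)=176, p(16)=231, p(17)=297, p(18)=385, p(19)=490, p(20)=627, p(21)=792, p(22)=1002, p(23)=1255, p(24)=1575, p(25)=1958, p(26)=2436, p(27)=3010, p(28)=3718, p(29)=4565, p(30)=5604, p(31)=6842.
Final step: p(32) = p(31) + p(30) - p(27) - p(25) + p(20) + p(17) - p(10) - p(6)
= 6842 + 5604 - 3010 - 1958 + 627 + 297 - 42 - 11
= 8349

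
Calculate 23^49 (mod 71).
70

Repeated squaring. Binary of 49 = 110001.
23^1 ≡ 23 (mod 71); 23^2 ≡ 32 (mod 71); 23^4 ≡ 30 (mod 71); 23^8 ≡ 48 (mod 71); 23^16 ≡ 32 (mod 71); 23^32 ≡ 30 (mod 71)
23^49 = 23^1 × 23^16 × 23^32 ≡ 70 (mod 71)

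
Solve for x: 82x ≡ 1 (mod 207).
154

gcd(82, 207) = 1, so the inverse exists.
Extended Euclidean algorithm on (207, 82):
207 = 2 × 82 + 43  ⟹  43 = (1)·207 + (-2)·82
82 = 1 × 43 + 39  ⟹  39 = (-1)·207 + (3)·82
43 = 1 × 39 + 4  ⟹  4 = (2)·207 + (-5)·82
39 = 9 × 4 + 3  ⟹  3 = (-19)·207 + (48)·82
4 = 1 × 3 + 1  ⟹  1 = (21)·207 + (-53)·82
So (-53)·82 ≡ 1 (mod 207), i.e. 82^(-1) ≡ -53 ≡ 154 (mod 207).
Check: 82 × 154 = 12628 ≡ 1 (mod 207)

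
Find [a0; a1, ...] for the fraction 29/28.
[1; 28]

Euclidean algorithm steps:
29 = 1 × 28 + 1
28 = 28 × 1 + 0
Continued fraction: [1; 28]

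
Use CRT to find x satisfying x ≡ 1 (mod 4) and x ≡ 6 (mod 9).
33

Using Chinese Remainder Theorem:
M = 4 × 9 = 36
M1 = 9, M2 = 4
y1 = 9^(-1) mod 4 = 1
y2 = 4^(-1) mod 9 = 7
x = (1×9×1 + 6×4×7) mod 36 = 33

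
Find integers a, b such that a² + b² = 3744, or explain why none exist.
12² + 60² (a=12, b=60)

Factorization: 3744 = 2^5 × 3^2 × 13
By Fermat: n is sum of two squares iff every prime p ≡ 3 (mod 4) appears to even power.
All primes ≡ 3 (mod 4) appear to even power.
Search a = 0, 1, 2, … for 3744 - a² a perfect square: first hit at a = 12: 3744 - 144 = 3600 = 60².
3744 = 12² + 60² = 144 + 3600 ✓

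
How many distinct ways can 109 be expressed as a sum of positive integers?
541946240

p(n) counts ways to write n as a sum of positive integers (order ignored).
Euler's pentagonal recurrence: p(k) = p(k-1) + p(k-2) - p(k-5) - p(k-7) + p(k-12) + p(k-15) - ... (offsets j(3j∓1)/2, signs ++--, p(0)=1, p(<0)=0).
DP table for k = 0..108: p(0)=1, p(1)=1, p(2)=2, p(3)=3, p(4)=5, p(5)=7, p(6)=11, p(7)=15, p(8)=22, p(9)=30, p(10)=42, p(11)=56, p(12)=77, p(13)=101, p(14)=135, p(15)=176, p(16)=231, p(17)=297, p(18)=385, p(19)=490, p(20)=627, p(21)=792, p(22)=1002, p(23)=1255, p(24)=1575, p(25)=1958, p(26)=2436, p(27)=3010, p(28)=3718, p(29)=4565, p(30)=5604, p(31)=6842, p(32)=8349, p(33)=10143, p(34)=12310, p(35)=14883, p(36)=17977, p(37)=21637, p(38)=26015, p(39)=31185, p(40)=37338, p(41)=44583, p(42)=53174, p(43)=63261, p(44)=75175, p(45)=89134, p(46)=105558, p(47)=124754, p(48)=147273, p(49)=173525, p(50)=204226, p(51)=239943, p(52)=281589, p(53)=329931, p(54)=386155, p(55)=451276, p(56)=526823, p(57)=614154, p(58)=715220, p(59)=831820, p(60)=966467, p(61)=1121505, p(62)=1300156, p(63)=1505499, p(64)=1741630, p(65)=2012558, p(66)=2323520, p(67)=2679689, p(68)=3087735, p(69)=3554345, p(70)=4087968, p(71)=4697205, p(72)=5392783, p(73)=6185689, p(74)=7089500, p(75)=8118264, p(76)=9289091, p(77)=10619863, p(78)=12132164, p(79)=13848650, p(80)=15796476, p(81)=18004327, p(82)=20506255, p(83)=23338469, p(84)=26543660, p(85)=30167357, p(86)=34262962, p(87)=38887673, p(88)=44108109, p(89)=49995925, p(90)=56634173, p(91)=64112359, p(92)=72533807, p(93)=82010177, p(94)=92669720, p(95)=104651419, p(96)=118114304, p(97)=133230930, p(98)=150198136, p(99)=169229875, p(100)=190569292, p(101)=214481126, p(102)=241265379, p(103)=271248950, p(104)=304801365, p(105)=342325709, p(106)=384276336, p(107)=431149389, p(108)=483502844.
Final step: p(109) = p(108) + p(107) - p(104) - p(102) + p(97) + p(94) - p(87) - p(83) + p(74) + p(69) - p(58) - p(52) + p(39) + p(32) - p(17) - p(9)
= 483502844 + 431149389 - 304801365 - 241265379 + 133230930 + 92669720 - 38887673 - 23338469 + 7089500 + 3554345 - 715220 - 281589 + 31185 + 8349 - 297 - 30
= 541946240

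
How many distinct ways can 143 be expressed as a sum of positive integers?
20390982757

p(n) counts ways to write n as a sum of positive integers (order ignored).
Euler's pentagonal recurrence: p(k) = p(k-1) + p(k-2) - p(k-5) - p(k-7) + p(k-12) + p(k-15) - ... (offsets j(3j∓1)/2, signs ++--, p(0)=1, p(<0)=0).
DP table for k = 0..142: p(0)=1, p(1)=1, p(2)=2, p(3)=3, p(4)=5, p(5)=7, p(6)=11, p(7)=15, p(8)=22, p(9)=30, p(10)=42, p(11)=56, p(12)=77, p(13)=101, p(14)=135, p(15)=176, p(16)=231, p(17)=297, p(18)=385, p(19)=490, p(20)=627, p(21)=792, p(22)=1002, p(23)=1255, p(24)=1575, p(25)=1958, p(26)=2436, p(27)=3010, p(28)=3718, p(29)=4565, p(30)=5604, p(31)=6842, p(32)=8349, p(33)=10143, p(34)=12310, p(35)=14883, p(36)=17977, p(37)=21637, p(38)=26015, p(39)=31185, p(40)=37338, p(41)=44583, p(42)=53174, p(43)=63261, p(44)=75175, p(45)=89134, p(46)=105558, p(47)=124754, p(48)=147273, p(49)=173525, p(50)=204226, p(51)=239943, p(52)=281589, p(53)=329931, p(54)=386155, p(55)=451276, p(56)=526823, p(57)=614154, p(58)=715220, p(59)=831820, p(60)=966467, p(61)=1121505, p(62)=1300156, p(63)=1505499, p(64)=1741630, p(65)=2012558, p(66)=2323520, p(67)=2679689, p(68)=3087735, p(69)=3554345, p(70)=4087968, p(71)=4697205, p(72)=5392783, p(73)=6185689, p(74)=7089500, p(75)=8118264, p(76)=9289091, p(77)=10619863, p(78)=12132164, p(79)=13848650, p(80)=15796476, p(81)=18004327, p(82)=20506255, p(83)=23338469, p(84)=26543660, p(85)=30167357, p(86)=34262962, p(87)=38887673, p(88)=44108109, p(89)=49995925, p(90)=56634173, p(91)=64112359, p(92)=72533807, p(93)=82010177, p(94)=92669720, p(95)=104651419, p(96)=118114304, p(97)=133230930, p(98)=150198136, p(99)=169229875, p(100)=190569292, p(101)=214481126, p(102)=241265379, p(103)=271248950, p(104)=304801365, p(105)=342325709, p(106)=384276336, p(107)=431149389, p(108)=483502844, p(109)=541946240, p(110)=607163746, p(111)=679903203, p(112)=761002156, p(113)=851376628, p(114)=952050665, p(115)=1064144451, p(116)=1188908248, p(117)=1327710076, p(118)=1482074143, p(119)=1653668665, p(120)=1844349560, p(121)=2056148051, p(122)=2291320912, p(123)=2552338241, p(124)=2841940500, p(125)=3163127352, p(126)=3519222692, p(127)=3913864295, p(128)=4351078600, p(129)=4835271870, p(130)=5371315400, p(131)=5964539504, p(132)=6620830889, p(133)=7346629512, p(134)=8149040695, p(135)=9035836076, p(136)=10015581680, p(137)=11097645016, p(138)=12292341831, p(139)=13610949895, p(140)=15065878135, p(141)=16670689208, p(142)=18440293320.
Final step: p(143) = p(142) + p(141) - p(138) - p(136) + p(131) + p(128) - p(121) - p(117) + p(108) + p(103) - p(92) - p(86) + p(73) + p(66) - p(51) - p(43) + p(26) + p(17)
= 18440293320 + 16670689208 - 12292341831 - 10015581680 + 5964539504 + 4351078600 - 2056148051 - 1327710076 + 483502844 + 271248950 - 72533807 - 34262962 + 6185689 + 2323520 - 239943 - 63261 + 2436 + 297
= 20390982757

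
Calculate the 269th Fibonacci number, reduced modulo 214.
115

Matrix identity: Q^n = [[F_(n+1), F_n], [F_n, F_(n-1)]] with Q = [[1,1],[1,0]].
n = 269 = 100001101₂. Square-and-multiply, entries mod 214:
Q^1 = [[1,1],[1,0]]
Q^2 = (Q^1)² = [[2,1],[1,1]]
Q^4 = (Q^2)² = [[5,3],[3,2]]
Q^8 = (Q^4)² = [[34,21],[21,13]]
Q^16 = (Q^8)² = [[99,131],[131,182]]
Q^33 = (Q^16)²·Q = [[1,212],[212,3]]
Q^67 = (Q^33)²·Q = [[211,5],[5,206]]
Q^134 = (Q^67)² = [[34,159],[159,89]]
Q^269 = (Q^134)²·Q = [[198,115],[115,83]]
F_269 mod 214 = Q^269[0][1] = 115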